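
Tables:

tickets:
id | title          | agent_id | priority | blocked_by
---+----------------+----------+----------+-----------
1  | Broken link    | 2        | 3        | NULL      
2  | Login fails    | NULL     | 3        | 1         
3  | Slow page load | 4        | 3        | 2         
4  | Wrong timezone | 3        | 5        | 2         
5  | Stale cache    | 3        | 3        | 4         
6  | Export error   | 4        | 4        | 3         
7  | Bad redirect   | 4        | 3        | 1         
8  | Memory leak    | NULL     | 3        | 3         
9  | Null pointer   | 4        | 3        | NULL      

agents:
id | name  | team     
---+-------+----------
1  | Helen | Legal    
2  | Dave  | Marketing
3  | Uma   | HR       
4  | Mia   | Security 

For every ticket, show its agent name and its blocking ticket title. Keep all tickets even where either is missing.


Two LEFT JOINs from the same base table tickets: one to agents via agent_id, one to tickets itself via blocked_by. Both are LEFT so every ticket is preserved.
Match against agents:
  - ticket 1 (Broken link): agent_id=2 -> matches Dave
  - ticket 2 (Login fails): agent_id=NULL, no match -> kept with NULL
  - ticket 3 (Slow page load): agent_id=4 -> matches Mia
  - ticket 4 (Wrong timezone): agent_id=3 -> matches Uma
  - ticket 5 (Stale cache): agent_id=3 -> matches Uma
  - ticket 6 (Export error): agent_id=4 -> matches Mia
  - ticket 7 (Bad redirect): agent_id=4 -> matches Mia
  - ticket 8 (Memory leak): agent_id=NULL, no match -> kept with NULL
  - ticket 9 (Null pointer): agent_id=4 -> matches Mia
Match against tickets (self):
  - ticket 1 (Broken link): blocked_by=NULL -> NULL
  - ticket 2 (Login fails): blocked_by=1 -> Broken link
  - ticket 3 (Slow page load): blocked_by=2 -> Login fails
  - ticket 4 (Wrong timezone): blocked_by=2 -> Login fails
  - ticket 5 (Stale cache): blocked_by=4 -> Wrong timezone
  - ticket 6 (Export error): blocked_by=3 -> Slow page load
  - ticket 7 (Bad redirect): blocked_by=1 -> Broken link
  - ticket 8 (Memory leak): blocked_by=3 -> Slow page load
  - ticket 9 (Null pointer): blocked_by=NULL -> NULL

SQL:
SELECT a.title, b.name AS agent, c.title AS blocked_by
FROM tickets a
LEFT JOIN agents b ON a.agent_id = b.id
LEFT JOIN tickets c ON a.blocked_by = c.id

Result:
title          | agent | blocked_by    
---------------+-------+---------------
Broken link    | Dave  | NULL          
Login fails    | NULL  | Broken link   
Slow page load | Mia   | Login fails   
Wrong timezone | Uma   | Login fails   
Stale cache    | Uma   | Wrong timezone
Export error   | Mia   | Slow page load
Bad redirect   | Mia   | Broken link   
Memory leak    | NULL  | Slow page load
Null pointer   | Mia   | NULL          


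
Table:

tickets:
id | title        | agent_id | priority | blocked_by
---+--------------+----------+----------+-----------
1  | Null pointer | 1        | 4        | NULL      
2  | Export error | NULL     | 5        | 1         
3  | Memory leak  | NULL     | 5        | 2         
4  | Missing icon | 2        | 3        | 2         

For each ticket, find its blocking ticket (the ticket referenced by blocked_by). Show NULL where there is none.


This is a self-join: tickets is joined to a second copy of itself, matching each row's blocked_by to another row's id. Use LEFT JOIN so rows with blocked_by=NULL are kept.
  - ticket 1 (Null pointer): blocked_by=NULL -> NULL
  - ticket 2 (Export error): blocked_by=1 -> Null pointer
  - ticket 3 (Memory leak): blocked_by=2 -> Export error
  - ticket 4 (Missing icon): blocked_by=2 -> Export error

SQL:
SELECT a.title AS item, b.title AS blocked_by
FROM tickets a
LEFT JOIN tickets b ON a.blocked_by = b.id

Result:
item         | blocked_by  
-------------+-------------
Null pointer | NULL        
Export error | Null pointer
Memory leak  | Export error
Missing icon | Export error


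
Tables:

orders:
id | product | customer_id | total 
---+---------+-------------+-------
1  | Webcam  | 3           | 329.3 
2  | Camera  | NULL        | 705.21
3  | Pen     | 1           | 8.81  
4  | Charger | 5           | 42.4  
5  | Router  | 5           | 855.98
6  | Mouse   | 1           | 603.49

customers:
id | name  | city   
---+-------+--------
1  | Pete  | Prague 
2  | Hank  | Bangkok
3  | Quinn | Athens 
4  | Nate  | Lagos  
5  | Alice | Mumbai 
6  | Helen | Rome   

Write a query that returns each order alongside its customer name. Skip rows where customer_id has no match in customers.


INNER JOIN keeps only orders rows whose customer_id matches an id in customers. Walk through each order:
  - order 1 (Webcam): customer_id=3 -> matches Quinn
  - order 2 (Camera): customer_id=NULL, no match -> dropped
  - order 3 (Pen): customer_id=1 -> matches Pete
  - order 4 (Charger): customer_id=5 -> matches Alice
  - order 5 (Router): customer_id=5 -> matches Alice
  - order 6 (Mouse): customer_id=1 -> matches Pete
So 1 of 6 rows is dropped.

SQL:
SELECT a.product, b.name AS customer
FROM orders a
INNER JOIN customers b ON a.customer_id = b.id

Result:
product | customer
--------+---------
Webcam  | Quinn   
Pen     | Pete    
Charger | Alice   
Router  | Alice   
Mouse   | Pete    


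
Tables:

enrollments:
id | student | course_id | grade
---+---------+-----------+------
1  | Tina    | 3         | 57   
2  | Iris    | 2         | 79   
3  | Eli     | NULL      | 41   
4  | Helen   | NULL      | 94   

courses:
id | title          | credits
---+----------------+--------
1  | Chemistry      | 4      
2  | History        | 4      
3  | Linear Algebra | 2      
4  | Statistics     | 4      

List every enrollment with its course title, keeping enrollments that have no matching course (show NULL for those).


LEFT JOIN keeps every row from enrollments (the left table); where course_id has no match in courses, the course columns become NULL. Walk through each enrollment:
  - enrollment 1 (Tina): course_id=3 -> matches Linear Algebra
  - enrollment 2 (Iris): course_id=2 -> matches History
  - enrollment 3 (Eli): course_id=NULL, no match -> kept with NULL
  - enrollment 4 (Helen): course_id=NULL, no match -> kept with NULL
All 4 rows appear; 2 have NULL course.

SQL:
SELECT a.student, b.title AS course
FROM enrollments a
LEFT JOIN courses b ON a.course_id = b.id

Result:
student | course        
--------+---------------
Tina    | Linear Algebra
Iris    | History       
Eli     | NULL          
Helen   | NULL          


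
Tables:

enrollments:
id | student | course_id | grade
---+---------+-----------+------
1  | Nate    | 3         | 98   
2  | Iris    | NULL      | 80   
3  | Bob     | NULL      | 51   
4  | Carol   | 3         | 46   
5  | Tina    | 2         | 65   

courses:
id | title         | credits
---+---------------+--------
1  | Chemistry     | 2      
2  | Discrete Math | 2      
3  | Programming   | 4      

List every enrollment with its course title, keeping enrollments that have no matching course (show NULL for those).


LEFT JOIN keeps every row from enrollments (the left table); where course_id has no match in courses, the course columns become NULL. Walk through each enrollment:
  - enrollment 1 (Nate): course_id=3 -> matches Programming
  - enrollment 2 (Iris): course_id=NULL, no match -> kept with NULL
  - enrollment 3 (Bob): course_id=NULL, no match -> kept with NULL
  - enrollment 4 (Carol): course_id=3 -> matches Programming
  - enrollment 5 (Tina): course_id=2 -> matches Discrete Math
All 5 rows appear; 2 have NULL course.

SQL:
SELECT a.student, b.title AS course
FROM enrollments a
LEFT JOIN courses b ON a.course_id = b.id

Result:
student | course       
--------+--------------
Nate    | Programming  
Iris    | NULL         
Bob     | NULL         
Carol   | Programming  
Tina    | Discrete Math


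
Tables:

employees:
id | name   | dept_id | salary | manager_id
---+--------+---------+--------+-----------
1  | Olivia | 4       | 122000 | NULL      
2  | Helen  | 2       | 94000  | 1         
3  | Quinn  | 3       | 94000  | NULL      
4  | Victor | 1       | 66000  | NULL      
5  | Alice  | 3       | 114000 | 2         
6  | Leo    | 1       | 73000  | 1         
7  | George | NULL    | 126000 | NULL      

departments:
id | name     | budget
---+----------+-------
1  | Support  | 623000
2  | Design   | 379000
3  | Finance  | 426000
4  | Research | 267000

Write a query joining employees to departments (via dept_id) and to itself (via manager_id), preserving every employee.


Two LEFT JOINs from the same base table employees: one to departments via dept_id, one to employees itself via manager_id. Both are LEFT so every employee is preserved.
Match against departments:
  - employee 1 (Olivia): dept_id=4 -> matches Research
  - employee 2 (Helen): dept_id=2 -> matches Design
  - employee 3 (Quinn): dept_id=3 -> matches Finance
  - employee 4 (Victor): dept_id=1 -> matches Support
  - employee 5 (Alice): dept_id=3 -> matches Finance
  - employee 6 (Leo): dept_id=1 -> matches Support
  - employee 7 (George): dept_id=NULL, no match -> kept with NULL
Match against employees (self):
  - employee 1 (Olivia): manager_id=NULL -> NULL
  - employee 2 (Helen): manager_id=1 -> Olivia
  - employee 3 (Quinn): manager_id=NULL -> NULL
  - employee 4 (Victor): manager_id=NULL -> NULL
  - employee 5 (Alice): manager_id=2 -> Helen
  - employee 6 (Leo): manager_id=1 -> Olivia
  - employee 7 (George): manager_id=NULL -> NULL

SQL:
SELECT a.name, b.name AS department, c.name AS manager
FROM employees a
LEFT JOIN departments b ON a.dept_id = b.id
LEFT JOIN employees c ON a.manager_id = c.id

Result:
name   | department | manager
-------+------------+--------
Olivia | Research   | NULL   
Helen  | Design     | Olivia 
Quinn  | Finance    | NULL   
Victor | Support    | NULL   
Alice  | Finance    | Helen  
Leo    | Support    | Olivia 
George | NULL       | NULL   


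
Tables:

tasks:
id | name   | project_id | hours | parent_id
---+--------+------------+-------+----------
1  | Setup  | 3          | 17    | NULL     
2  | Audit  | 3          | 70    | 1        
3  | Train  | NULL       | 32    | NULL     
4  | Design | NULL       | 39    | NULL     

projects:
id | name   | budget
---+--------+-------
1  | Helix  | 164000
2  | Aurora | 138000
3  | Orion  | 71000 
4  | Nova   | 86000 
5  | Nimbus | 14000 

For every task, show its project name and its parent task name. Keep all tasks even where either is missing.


Two LEFT JOINs from the same base table tasks: one to projects via project_id, one to tasks itself via parent_id. Both are LEFT so every task is preserved.
Match against projects:
  - task 1 (Setup): project_id=3 -> matches Orion
  - task 2 (Audit): project_id=3 -> matches Orion
  - task 3 (Train): project_id=NULL, no match -> kept with NULL
  - task 4 (Design): project_id=NULL, no match -> kept with NULL
Match against tasks (self):
  - task 1 (Setup): parent_id=NULL -> NULL
  - task 2 (Audit): parent_id=1 -> Setup
  - task 3 (Train): parent_id=NULL -> NULL
  - task 4 (Design): parent_id=NULL -> NULL

SQL:
SELECT a.name, b.name AS project, c.name AS parent
FROM tasks a
LEFT JOIN projects b ON a.project_id = b.id
LEFT JOIN tasks c ON a.parent_id = c.id

Result:
name   | project | parent
-------+---------+-------
Setup  | Orion   | NULL  
Audit  | Orion   | Setup 
Train  | NULL    | NULL  
Design | NULL    | NULL  


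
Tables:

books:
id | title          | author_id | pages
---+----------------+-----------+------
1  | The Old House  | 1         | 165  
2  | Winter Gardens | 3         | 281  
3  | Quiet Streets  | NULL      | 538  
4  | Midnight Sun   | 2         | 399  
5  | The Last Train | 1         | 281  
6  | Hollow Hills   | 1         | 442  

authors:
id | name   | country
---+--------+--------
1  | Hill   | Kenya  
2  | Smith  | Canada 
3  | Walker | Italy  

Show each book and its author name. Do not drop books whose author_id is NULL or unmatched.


LEFT JOIN keeps every row from books (the left table); where author_id has no match in authors, the author columns become NULL. Walk through each book:
  - book 1 (The Old House): author_id=1 -> matches Hill
  - book 2 (Winter Gardens): author_id=3 -> matches Walker
  - book 3 (Quiet Streets): author_id=NULL, no match -> kept with NULL
  - book 4 (Midnight Sun): author_id=2 -> matches Smith
  - book 5 (The Last Train): author_id=1 -> matches Hill
  - book 6 (Hollow Hills): author_id=1 -> matches Hill
All 6 rows appear; 1 has NULL author.

SQL:
SELECT a.title, b.name AS author
FROM books a
LEFT JOIN authors b ON a.author_id = b.id

Result:
title          | author
---------------+-------
The Old House  | Hill  
Winter Gardens | Walker
Quiet Streets  | NULL  
Midnight Sun   | Smith 
The Last Train | Hill  
Hollow Hills   | Hill  


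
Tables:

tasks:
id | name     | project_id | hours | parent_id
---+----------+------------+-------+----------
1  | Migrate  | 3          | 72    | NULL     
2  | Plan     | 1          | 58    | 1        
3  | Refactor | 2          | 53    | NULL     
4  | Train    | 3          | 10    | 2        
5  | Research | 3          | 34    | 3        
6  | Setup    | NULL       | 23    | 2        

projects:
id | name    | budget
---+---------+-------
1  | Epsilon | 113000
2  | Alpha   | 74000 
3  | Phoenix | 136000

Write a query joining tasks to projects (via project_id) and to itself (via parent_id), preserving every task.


Two LEFT JOINs from the same base table tasks: one to projects via project_id, one to tasks itself via parent_id. Both are LEFT so every task is preserved.
Match against projects:
  - task 1 (Migrate): project_id=3 -> matches Phoenix
  - task 2 (Plan): project_id=1 -> matches Epsilon
  - task 3 (Refactor): project_id=2 -> matches Alpha
  - task 4 (Train): project_id=3 -> matches Phoenix
  - task 5 (Research): project_id=3 -> matches Phoenix
  - task 6 (Setup): project_id=NULL, no match -> kept with NULL
Match against tasks (self):
  - task 1 (Migrate): parent_id=NULL -> NULL
  - task 2 (Plan): parent_id=1 -> Migrate
  - task 3 (Refactor): parent_id=NULL -> NULL
  - task 4 (Train): parent_id=2 -> Plan
  - task 5 (Research): parent_id=3 -> Refactor
  - task 6 (Setup): parent_id=2 -> Plan

SQL:
SELECT a.name, b.name AS project, c.name AS parent
FROM tasks a
LEFT JOIN projects b ON a.project_id = b.id
LEFT JOIN tasks c ON a.parent_id = c.id

Result:
name     | project | parent  
---------+---------+---------
Migrate  | Phoenix | NULL    
Plan     | Epsilon | Migrate 
Refactor | Alpha   | NULL    
Train    | Phoenix | Plan    
Research | Phoenix | Refactor
Setup    | NULL    | Plan    


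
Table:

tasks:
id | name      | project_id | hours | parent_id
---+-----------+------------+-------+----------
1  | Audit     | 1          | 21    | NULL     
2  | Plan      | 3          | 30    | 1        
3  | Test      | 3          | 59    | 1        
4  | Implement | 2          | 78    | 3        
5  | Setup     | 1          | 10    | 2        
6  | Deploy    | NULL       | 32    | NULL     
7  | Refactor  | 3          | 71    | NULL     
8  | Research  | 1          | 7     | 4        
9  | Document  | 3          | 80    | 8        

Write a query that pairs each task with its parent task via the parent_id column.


This is a self-join: tasks is joined to a second copy of itself, matching each row's parent_id to another row's id. Use LEFT JOIN so rows with parent_id=NULL are kept.
  - task 1 (Audit): parent_id=NULL -> NULL
  - task 2 (Plan): parent_id=1 -> Audit
  - task 3 (Test): parent_id=1 -> Audit
  - task 4 (Implement): parent_id=3 -> Test
  - task 5 (Setup): parent_id=2 -> Plan
  - task 6 (Deploy): parent_id=NULL -> NULL
  - task 7 (Refactor): parent_id=NULL -> NULL
  - task 8 (Research): parent_id=4 -> Implement
  - task 9 (Document): parent_id=8 -> Research

SQL:
SELECT a.name AS item, b.name AS parent
FROM tasks a
LEFT JOIN tasks b ON a.parent_id = b.id

Result:
item      | parent   
----------+----------
Audit     | NULL     
Plan      | Audit    
Test      | Audit    
Implement | Test     
Setup     | Plan     
Deploy    | NULL     
Refactor  | NULL     
Research  | Implement
Document  | Research 


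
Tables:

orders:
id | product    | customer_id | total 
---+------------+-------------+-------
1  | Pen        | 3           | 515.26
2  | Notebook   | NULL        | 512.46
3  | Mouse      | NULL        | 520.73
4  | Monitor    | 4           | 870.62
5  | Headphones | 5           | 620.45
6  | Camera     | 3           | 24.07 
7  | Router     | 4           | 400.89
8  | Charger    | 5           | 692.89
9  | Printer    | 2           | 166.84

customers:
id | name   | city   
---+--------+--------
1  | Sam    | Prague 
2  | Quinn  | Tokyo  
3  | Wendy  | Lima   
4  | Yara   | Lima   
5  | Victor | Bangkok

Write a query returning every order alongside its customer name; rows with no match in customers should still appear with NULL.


LEFT JOIN keeps every row from orders (the left table); where customer_id has no match in customers, the customer columns become NULL. Walk through each order:
  - order 1 (Pen): customer_id=3 -> matches Wendy
  - order 2 (Notebook): customer_id=NULL, no match -> kept with NULL
  - order 3 (Mouse): customer_id=NULL, no match -> kept with NULL
  - order 4 (Monitor): customer_id=4 -> matches Yara
  - order 5 (Headphones): customer_id=5 -> matches Victor
  - order 6 (Camera): customer_id=3 -> matches Wendy
  - order 7 (Router): customer_id=4 -> matches Yara
  - order 8 (Charger): customer_id=5 -> matches Victor
  - order 9 (Printer): customer_id=2 -> matches Quinn
All 9 rows appear; 2 have NULL customer.

SQL:
SELECT a.product, b.name AS customer
FROM orders a
LEFT JOIN customers b ON a.customer_id = b.id

Result:
product    | customer
-----------+---------
Pen        | Wendy   
Notebook   | NULL    
Mouse      | NULL    
Monitor    | Yara    
Headphones | Victor  
Camera     | Wendy   
Router     | Yara    
Charger    | Victor  
Printer    | Quinn   


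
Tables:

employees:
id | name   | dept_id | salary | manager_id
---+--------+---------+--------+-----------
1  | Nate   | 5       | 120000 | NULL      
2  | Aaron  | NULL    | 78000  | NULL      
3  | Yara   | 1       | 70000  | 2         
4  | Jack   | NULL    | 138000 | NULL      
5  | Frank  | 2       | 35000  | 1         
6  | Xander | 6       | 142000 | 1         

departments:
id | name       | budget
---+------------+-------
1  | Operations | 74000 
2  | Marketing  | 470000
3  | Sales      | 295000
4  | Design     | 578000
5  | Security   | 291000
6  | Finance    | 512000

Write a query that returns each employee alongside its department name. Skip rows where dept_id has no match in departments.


INNER JOIN keeps only employees rows whose dept_id matches an id in departments. Walk through each employee:
  - employee 1 (Nate): dept_id=5 -> matches Security
  - employee 2 (Aaron): dept_id=NULL, no match -> dropped
  - employee 3 (Yara): dept_id=1 -> matches Operations
  - employee 4 (Jack): dept_id=NULL, no match -> dropped
  - employee 5 (Frank): dept_id=2 -> matches Marketing
  - employee 6 (Xander): dept_id=6 -> matches Finance
So 2 of 6 rows are dropped.

SQL:
SELECT a.name, b.name AS department
FROM employees a
INNER JOIN departments b ON a.dept_id = b.id

Result:
name   | department
-------+-----------
Nate   | Security  
Yara   | Operations
Frank  | Marketing 
Xander | Finance   


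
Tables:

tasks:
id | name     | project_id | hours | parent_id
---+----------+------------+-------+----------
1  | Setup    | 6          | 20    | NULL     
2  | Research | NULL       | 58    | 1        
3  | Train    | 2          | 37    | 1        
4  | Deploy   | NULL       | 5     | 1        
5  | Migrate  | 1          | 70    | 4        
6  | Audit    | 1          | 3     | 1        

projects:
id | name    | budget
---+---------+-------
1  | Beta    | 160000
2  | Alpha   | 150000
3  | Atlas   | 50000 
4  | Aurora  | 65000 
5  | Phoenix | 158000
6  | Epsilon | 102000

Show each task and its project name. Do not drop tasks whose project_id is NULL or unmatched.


LEFT JOIN keeps every row from tasks (the left table); where project_id has no match in projects, the project columns become NULL. Walk through each task:
  - task 1 (Setup): project_id=6 -> matches Epsilon
  - task 2 (Research): project_id=NULL, no match -> kept with NULL
  - task 3 (Train): project_id=2 -> matches Alpha
  - task 4 (Deploy): project_id=NULL, no match -> kept with NULL
  - task 5 (Migrate): project_id=1 -> matches Beta
  - task 6 (Audit): project_id=1 -> matches Beta
All 6 rows appear; 2 have NULL project.

SQL:
SELECT a.name, b.name AS project
FROM tasks a
LEFT JOIN projects b ON a.project_id = b.id

Result:
name     | project
---------+--------
Setup    | Epsilon
Research | NULL   
Train    | Alpha  
Deploy   | NULL   
Migrate  | Beta   
Audit    | Beta   


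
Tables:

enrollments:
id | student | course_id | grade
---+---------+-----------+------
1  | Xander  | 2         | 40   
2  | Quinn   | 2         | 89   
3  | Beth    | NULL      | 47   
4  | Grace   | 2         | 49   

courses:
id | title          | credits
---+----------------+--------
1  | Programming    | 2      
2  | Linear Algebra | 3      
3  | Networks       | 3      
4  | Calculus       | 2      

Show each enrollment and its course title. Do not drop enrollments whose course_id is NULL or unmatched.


LEFT JOIN keeps every row from enrollments (the left table); where course_id has no match in courses, the course columns become NULL. Walk through each enrollment:
  - enrollment 1 (Xander): course_id=2 -> matches Linear Algebra
  - enrollment 2 (Quinn): course_id=2 -> matches Linear Algebra
  - enrollment 3 (Beth): course_id=NULL, no match -> kept with NULL
  - enrollment 4 (Grace): course_id=2 -> matches Linear Algebra
All 4 rows appear; 1 has NULL course.

SQL:
SELECT a.student, b.title AS course
FROM enrollments a
LEFT JOIN courses b ON a.course_id = b.id

Result:
student | course        
--------+---------------
Xander  | Linear Algebra
Quinn   | Linear Algebra
Beth    | NULL          
Grace   | Linear Algebra


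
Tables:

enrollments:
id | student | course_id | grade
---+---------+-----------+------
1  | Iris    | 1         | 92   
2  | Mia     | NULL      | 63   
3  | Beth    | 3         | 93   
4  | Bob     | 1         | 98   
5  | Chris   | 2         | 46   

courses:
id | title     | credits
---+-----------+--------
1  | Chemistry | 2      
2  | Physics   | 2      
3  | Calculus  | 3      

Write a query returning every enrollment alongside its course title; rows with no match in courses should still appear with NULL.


LEFT JOIN keeps every row from enrollments (the left table); where course_id has no match in courses, the course columns become NULL. Walk through each enrollment:
  - enrollment 1 (Iris): course_id=1 -> matches Chemistry
  - enrollment 2 (Mia): course_id=NULL, no match -> kept with NULL
  - enrollment 3 (Beth): course_id=3 -> matches Calculus
  - enrollment 4 (Bob): course_id=1 -> matches Chemistry
  - enrollment 5 (Chris): course_id=2 -> matches Physics
All 5 rows appear; 1 has NULL course.

SQL:
SELECT a.student, b.title AS course
FROM enrollments a
LEFT JOIN courses b ON a.course_id = b.id

Result:
student | course   
--------+----------
Iris    | Chemistry
Mia     | NULL     
Beth    | Calculus 
Bob     | Chemistry
Chris   | Physics  


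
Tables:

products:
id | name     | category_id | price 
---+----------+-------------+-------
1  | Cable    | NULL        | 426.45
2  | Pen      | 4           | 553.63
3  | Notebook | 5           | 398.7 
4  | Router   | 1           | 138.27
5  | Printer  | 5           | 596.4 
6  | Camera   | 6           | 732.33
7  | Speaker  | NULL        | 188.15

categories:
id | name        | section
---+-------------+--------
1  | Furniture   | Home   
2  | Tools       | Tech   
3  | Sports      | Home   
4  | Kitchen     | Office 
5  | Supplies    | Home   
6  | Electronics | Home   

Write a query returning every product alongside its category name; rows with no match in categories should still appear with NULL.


LEFT JOIN keeps every row from products (the left table); where category_id has no match in categories, the category columns become NULL. Walk through each product:
  - product 1 (Cable): category_id=NULL, no match -> kept with NULL
  - product 2 (Pen): category_id=4 -> matches Kitchen
  - product 3 (Notebook): category_id=5 -> matches Supplies
  - product 4 (Router): category_id=1 -> matches Furniture
  - product 5 (Printer): category_id=5 -> matches Supplies
  - product 6 (Camera): category_id=6 -> matches Electronics
  - product 7 (Speaker): category_id=NULL, no match -> kept with NULL
All 7 rows appear; 2 have NULL category.

SQL:
SELECT a.name, b.name AS category
FROM products a
LEFT JOIN categories b ON a.category_id = b.id

Result:
name     | category   
---------+------------
Cable    | NULL       
Pen      | Kitchen    
Notebook | Supplies   
Router   | Furniture  
Printer  | Supplies   
Camera   | Electronics
Speaker  | NULL       


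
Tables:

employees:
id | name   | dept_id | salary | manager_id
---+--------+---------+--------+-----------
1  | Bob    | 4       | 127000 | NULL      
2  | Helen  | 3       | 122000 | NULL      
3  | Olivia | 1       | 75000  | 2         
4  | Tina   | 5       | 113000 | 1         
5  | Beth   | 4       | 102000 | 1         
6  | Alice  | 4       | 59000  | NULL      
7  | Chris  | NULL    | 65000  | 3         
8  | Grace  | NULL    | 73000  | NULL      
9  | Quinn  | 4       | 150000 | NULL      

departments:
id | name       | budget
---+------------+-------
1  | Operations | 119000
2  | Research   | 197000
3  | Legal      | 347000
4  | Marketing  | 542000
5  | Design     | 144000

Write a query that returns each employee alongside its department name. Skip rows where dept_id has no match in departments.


INNER JOIN keeps only employees rows whose dept_id matches an id in departments. Walk through each employee:
  - employee 1 (Bob): dept_id=4 -> matches Marketing
  - employee 2 (Helen): dept_id=3 -> matches Legal
  - employee 3 (Olivia): dept_id=1 -> matches Operations
  - employee 4 (Tina): dept_id=5 -> matches Design
  - employee 5 (Beth): dept_id=4 -> matches Marketing
  - employee 6 (Alice): dept_id=4 -> matches Marketing
  - employee 7 (Chris): dept_id=NULL, no match -> dropped
  - employee 8 (Grace): dept_id=NULL, no match -> dropped
  - employee 9 (Quinn): dept_id=4 -> matches Marketing
So 2 of 9 rows are dropped.

SQL:
SELECT a.name, b.name AS department
FROM employees a
INNER JOIN departments b ON a.dept_id = b.id

Result:
name   | department
-------+-----------
Bob    | Marketing 
Helen  | Legal     
Olivia | Operations
Tina   | Design    
Beth   | Marketing 
Alice  | Marketing 
Quinn  | Marketing 


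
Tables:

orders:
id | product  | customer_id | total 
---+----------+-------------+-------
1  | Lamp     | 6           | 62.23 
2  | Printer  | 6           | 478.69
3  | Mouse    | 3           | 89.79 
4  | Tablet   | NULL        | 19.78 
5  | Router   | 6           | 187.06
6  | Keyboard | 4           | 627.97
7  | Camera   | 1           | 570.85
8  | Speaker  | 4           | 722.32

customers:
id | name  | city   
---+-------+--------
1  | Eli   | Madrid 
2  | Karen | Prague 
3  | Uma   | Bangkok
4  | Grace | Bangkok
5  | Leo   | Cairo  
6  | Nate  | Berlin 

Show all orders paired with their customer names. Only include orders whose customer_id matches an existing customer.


INNER JOIN keeps only orders rows whose customer_id matches an id in customers. Walk through each order:
  - order 1 (Lamp): customer_id=6 -> matches Nate
  - order 2 (Printer): customer_id=6 -> matches Nate
  - order 3 (Mouse): customer_id=3 -> matches Uma
  - order 4 (Tablet): customer_id=NULL, no match -> dropped
  - order 5 (Router): customer_id=6 -> matches Nate
  - order 6 (Keyboard): customer_id=4 -> matches Grace
  - order 7 (Camera): customer_id=1 -> matches Eli
  - order 8 (Speaker): customer_id=4 -> matches Grace
So 1 of 8 rows is dropped.

SQL:
SELECT a.product, b.name AS customer
FROM orders a
INNER JOIN customers b ON a.customer_id = b.id

Result:
product  | customer
---------+---------
Lamp     | Nate    
Printer  | Nate    
Mouse    | Uma     
Router   | Nate    
Keyboard | Grace   
Camera   | Eli     
Speaker  | Grace   


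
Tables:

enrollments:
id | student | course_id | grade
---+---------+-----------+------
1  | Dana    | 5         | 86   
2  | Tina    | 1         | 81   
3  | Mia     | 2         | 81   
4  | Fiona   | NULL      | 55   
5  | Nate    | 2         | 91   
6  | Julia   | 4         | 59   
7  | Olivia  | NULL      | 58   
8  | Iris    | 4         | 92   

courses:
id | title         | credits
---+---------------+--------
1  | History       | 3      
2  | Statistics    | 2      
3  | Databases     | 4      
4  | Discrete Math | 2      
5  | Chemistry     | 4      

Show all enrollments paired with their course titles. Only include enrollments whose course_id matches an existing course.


INNER JOIN keeps only enrollments rows whose course_id matches an id in courses. Walk through each enrollment:
  - enrollment 1 (Dana): course_id=5 -> matches Chemistry
  - enrollment 2 (Tina): course_id=1 -> matches History
  - enrollment 3 (Mia): course_id=2 -> matches Statistics
  - enrollment 4 (Fiona): course_id=NULL, no match -> dropped
  - enrollment 5 (Nate): course_id=2 -> matches Statistics
  - enrollment 6 (Julia): course_id=4 -> matches Discrete Math
  - enrollment 7 (Olivia): course_id=NULL, no match -> dropped
  - enrollment 8 (Iris): course_id=4 -> matches Discrete Math
So 2 of 8 rows are dropped.

SQL:
SELECT a.student, b.title AS course
FROM enrollments a
INNER JOIN courses b ON a.course_id = b.id

Result:
student | course       
--------+--------------
Dana    | Chemistry    
Tina    | History      
Mia     | Statistics   
Nate    | Statistics   
Julia   | Discrete Math
Iris    | Discrete Math


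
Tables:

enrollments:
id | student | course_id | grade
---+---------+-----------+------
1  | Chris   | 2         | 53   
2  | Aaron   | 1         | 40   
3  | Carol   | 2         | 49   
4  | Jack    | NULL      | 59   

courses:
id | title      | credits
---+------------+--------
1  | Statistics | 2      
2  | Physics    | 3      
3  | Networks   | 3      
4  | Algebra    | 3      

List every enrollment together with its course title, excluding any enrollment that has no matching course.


INNER JOIN keeps only enrollments rows whose course_id matches an id in courses. Walk through each enrollment:
  - enrollment 1 (Chris): course_id=2 -> matches Physics
  - enrollment 2 (Aaron): course_id=1 -> matches Statistics
  - enrollment 3 (Carol): course_id=2 -> matches Physics
  - enrollment 4 (Jack): course_id=NULL, no match -> dropped
So 1 of 4 rows is dropped.

SQL:
SELECT a.student, b.title AS course
FROM enrollments a
INNER JOIN courses b ON a.course_id = b.id

Result:
student | course    
--------+-----------
Chris   | Physics   
Aaron   | Statistics
Carol   | Physics   


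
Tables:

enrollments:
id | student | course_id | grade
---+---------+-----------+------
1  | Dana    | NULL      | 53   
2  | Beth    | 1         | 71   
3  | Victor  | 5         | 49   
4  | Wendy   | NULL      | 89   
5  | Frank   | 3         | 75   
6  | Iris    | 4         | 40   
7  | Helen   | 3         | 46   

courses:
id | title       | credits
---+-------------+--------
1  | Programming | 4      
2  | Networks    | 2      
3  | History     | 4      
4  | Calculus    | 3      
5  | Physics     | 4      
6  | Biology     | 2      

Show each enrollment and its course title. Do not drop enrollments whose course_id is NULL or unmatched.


LEFT JOIN keeps every row from enrollments (the left table); where course_id has no match in courses, the course columns become NULL. Walk through each enrollment:
  - enrollment 1 (Dana): course_id=NULL, no match -> kept with NULL
  - enrollment 2 (Beth): course_id=1 -> matches Programming
  - enrollment 3 (Victor): course_id=5 -> matches Physics
  - enrollment 4 (Wendy): course_id=NULL, no match -> kept with NULL
  - enrollment 5 (Frank): course_id=3 -> matches History
  - enrollment 6 (Iris): course_id=4 -> matches Calculus
  - enrollment 7 (Helen): course_id=3 -> matches History
All 7 rows appear; 2 have NULL course.

SQL:
SELECT a.student, b.title AS course
FROM enrollments a
LEFT JOIN courses b ON a.course_id = b.id

Result:
student | course     
--------+------------
Dana    | NULL       
Beth    | Programming
Victor  | Physics    
Wendy   | NULL       
Frank   | History    
Iris    | Calculus   
Helen   | History    


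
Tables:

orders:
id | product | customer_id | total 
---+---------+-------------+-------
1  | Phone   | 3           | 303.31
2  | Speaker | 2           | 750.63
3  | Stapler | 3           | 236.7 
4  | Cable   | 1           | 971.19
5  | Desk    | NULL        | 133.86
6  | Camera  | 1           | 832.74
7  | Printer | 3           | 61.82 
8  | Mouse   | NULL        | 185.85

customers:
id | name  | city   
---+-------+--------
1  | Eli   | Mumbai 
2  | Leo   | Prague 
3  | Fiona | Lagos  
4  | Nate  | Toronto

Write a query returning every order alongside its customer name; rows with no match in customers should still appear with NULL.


LEFT JOIN keeps every row from orders (the left table); where customer_id has no match in customers, the customer columns become NULL. Walk through each order:
  - order 1 (Phone): customer_id=3 -> matches Fiona
  - order 2 (Speaker): customer_id=2 -> matches Leo
  - order 3 (Stapler): customer_id=3 -> matches Fiona
  - order 4 (Cable): customer_id=1 -> matches Eli
  - order 5 (Desk): customer_id=NULL, no match -> kept with NULL
  - order 6 (Camera): customer_id=1 -> matches Eli
  - order 7 (Printer): customer_id=3 -> matches Fiona
  - order 8 (Mouse): customer_id=NULL, no match -> kept with NULL
All 8 rows appear; 2 have NULL customer.

SQL:
SELECT a.product, b.name AS customer
FROM orders a
LEFT JOIN customers b ON a.customer_id = b.id

Result:
product | customer
--------+---------
Phone   | Fiona   
Speaker | Leo     
Stapler | Fiona   
Cable   | Eli     
Desk    | NULL    
Camera  | Eli     
Printer | Fiona   
Mouse   | NULL    


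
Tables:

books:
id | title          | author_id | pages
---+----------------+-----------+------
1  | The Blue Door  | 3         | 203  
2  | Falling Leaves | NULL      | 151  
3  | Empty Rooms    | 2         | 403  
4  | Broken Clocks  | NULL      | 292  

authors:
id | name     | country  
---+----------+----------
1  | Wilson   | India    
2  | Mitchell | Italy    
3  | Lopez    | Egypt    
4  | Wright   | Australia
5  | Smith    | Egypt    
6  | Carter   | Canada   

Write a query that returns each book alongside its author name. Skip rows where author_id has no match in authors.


INNER JOIN keeps only books rows whose author_id matches an id in authors. Walk through each book:
  - book 1 (The Blue Door): author_id=3 -> matches Lopez
  - book 2 (Falling Leaves): author_id=NULL, no match -> dropped
  - book 3 (Empty Rooms): author_id=2 -> matches Mitchell
  - book 4 (Broken Clocks): author_id=NULL, no match -> dropped
So 2 of 4 rows are dropped.

SQL:
SELECT a.title, b.name AS author
FROM books a
INNER JOIN authors b ON a.author_id = b.id

Result:
title         | author  
--------------+---------
The Blue Door | Lopez   
Empty Rooms   | Mitchell


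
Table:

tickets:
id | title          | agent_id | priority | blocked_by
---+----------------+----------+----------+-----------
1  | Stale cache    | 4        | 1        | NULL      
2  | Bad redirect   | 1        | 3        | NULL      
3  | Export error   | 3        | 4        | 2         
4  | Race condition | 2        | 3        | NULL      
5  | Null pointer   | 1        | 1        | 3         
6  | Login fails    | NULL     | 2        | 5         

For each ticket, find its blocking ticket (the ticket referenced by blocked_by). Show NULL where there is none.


This is a self-join: tickets is joined to a second copy of itself, matching each row's blocked_by to another row's id. Use LEFT JOIN so rows with blocked_by=NULL are kept.
  - ticket 1 (Stale cache): blocked_by=NULL -> NULL
  - ticket 2 (Bad redirect): blocked_by=NULL -> NULL
  - ticket 3 (Export error): blocked_by=2 -> Bad redirect
  - ticket 4 (Race condition): blocked_by=NULL -> NULL
  - ticket 5 (Null pointer): blocked_by=3 -> Export error
  - ticket 6 (Login fails): blocked_by=5 -> Null pointer

SQL:
SELECT a.title AS item, b.title AS blocked_by
FROM tickets a
LEFT JOIN tickets b ON a.blocked_by = b.id

Result:
item           | blocked_by  
---------------+-------------
Stale cache    | NULL        
Bad redirect   | NULL        
Export error   | Bad redirect
Race condition | NULL        
Null pointer   | Export error
Login fails    | Null pointer


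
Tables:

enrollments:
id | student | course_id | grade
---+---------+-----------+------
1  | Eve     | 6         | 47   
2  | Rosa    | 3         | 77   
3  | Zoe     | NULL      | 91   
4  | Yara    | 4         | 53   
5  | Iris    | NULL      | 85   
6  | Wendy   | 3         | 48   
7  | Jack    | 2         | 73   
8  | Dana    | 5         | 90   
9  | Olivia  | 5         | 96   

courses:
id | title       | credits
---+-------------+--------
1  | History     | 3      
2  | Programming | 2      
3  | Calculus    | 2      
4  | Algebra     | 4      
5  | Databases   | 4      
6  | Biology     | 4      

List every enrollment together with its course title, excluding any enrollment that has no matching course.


INNER JOIN keeps only enrollments rows whose course_id matches an id in courses. Walk through each enrollment:
  - enrollment 1 (Eve): course_id=6 -> matches Biology
  - enrollment 2 (Rosa): course_id=3 -> matches Calculus
  - enrollment 3 (Zoe): course_id=NULL, no match -> dropped
  - enrollment 4 (Yara): course_id=4 -> matches Algebra
  - enrollment 5 (Iris): course_id=NULL, no match -> dropped
  - enrollment 6 (Wendy): course_id=3 -> matches Calculus
  - enrollment 7 (Jack): course_id=2 -> matches Programming
  - enrollment 8 (Dana): course_id=5 -> matches Databases
  - enrollment 9 (Olivia): course_id=5 -> matches Databases
So 2 of 9 rows are dropped.

SQL:
SELECT a.student, b.title AS course
FROM enrollments a
INNER JOIN courses b ON a.course_id = b.id

Result:
student | course     
--------+------------
Eve     | Biology    
Rosa    | Calculus   
Yara    | Algebra    
Wendy   | Calculus   
Jack    | Programming
Dana    | Databases  
Olivia  | Databases  


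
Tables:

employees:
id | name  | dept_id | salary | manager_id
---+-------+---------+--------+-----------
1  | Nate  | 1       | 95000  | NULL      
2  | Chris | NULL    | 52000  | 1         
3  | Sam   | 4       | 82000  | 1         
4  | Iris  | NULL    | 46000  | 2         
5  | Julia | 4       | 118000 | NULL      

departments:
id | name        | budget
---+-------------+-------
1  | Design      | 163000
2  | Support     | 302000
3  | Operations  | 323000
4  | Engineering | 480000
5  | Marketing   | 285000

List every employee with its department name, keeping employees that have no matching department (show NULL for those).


LEFT JOIN keeps every row from employees (the left table); where dept_id has no match in departments, the department columns become NULL. Walk through each employee:
  - employee 1 (Nate): dept_id=1 -> matches Design
  - employee 2 (Chris): dept_id=NULL, no match -> kept with NULL
  - employee 3 (Sam): dept_id=4 -> matches Engineering
  - employee 4 (Iris): dept_id=NULL, no match -> kept with NULL
  - employee 5 (Julia): dept_id=4 -> matches Engineering
All 5 rows appear; 2 have NULL department.

SQL:
SELECT a.name, b.name AS department
FROM employees a
LEFT JOIN departments b ON a.dept_id = b.id

Result:
name  | department 
------+------------
Nate  | Design     
Chris | NULL       
Sam   | Engineering
Iris  | NULL       
Julia | Engineering


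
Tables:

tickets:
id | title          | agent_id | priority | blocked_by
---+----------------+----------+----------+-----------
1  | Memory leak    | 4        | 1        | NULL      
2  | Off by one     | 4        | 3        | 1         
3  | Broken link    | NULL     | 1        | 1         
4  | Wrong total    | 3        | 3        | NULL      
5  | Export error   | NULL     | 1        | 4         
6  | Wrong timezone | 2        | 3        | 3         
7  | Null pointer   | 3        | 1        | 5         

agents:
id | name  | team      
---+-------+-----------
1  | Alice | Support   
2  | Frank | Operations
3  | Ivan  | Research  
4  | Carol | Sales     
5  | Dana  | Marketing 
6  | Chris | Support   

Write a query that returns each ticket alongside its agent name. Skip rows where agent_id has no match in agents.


INNER JOIN keeps only tickets rows whose agent_id matches an id in agents. Walk through each ticket:
  - ticket 1 (Memory leak): agent_id=4 -> matches Carol
  - ticket 2 (Off by one): agent_id=4 -> matches Carol
  - ticket 3 (Broken link): agent_id=NULL, no match -> dropped
  - ticket 4 (Wrong total): agent_id=3 -> matches Ivan
  - ticket 5 (Export error): agent_id=NULL, no match -> dropped
  - ticket 6 (Wrong timezone): agent_id=2 -> matches Frank
  - ticket 7 (Null pointer): agent_id=3 -> matches Ivan
So 2 of 7 rows are dropped.

SQL:
SELECT a.title, b.name AS agent
FROM tickets a
INNER JOIN agents b ON a.agent_id = b.id

Result:
title          | agent
---------------+------
Memory leak    | Carol
Off by one     | Carol
Wrong total    | Ivan 
Wrong timezone | Frank
Null pointer   | Ivan 
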